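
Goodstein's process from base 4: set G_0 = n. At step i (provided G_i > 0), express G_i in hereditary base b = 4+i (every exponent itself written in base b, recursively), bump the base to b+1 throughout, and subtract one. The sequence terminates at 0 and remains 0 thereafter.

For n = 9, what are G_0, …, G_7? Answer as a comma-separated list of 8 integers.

step 0: 9 = 2·4 + 1; sub 5 for 4: 2·5 + 1; = 11; G_1 = 11−1 = 10
step 1: 10 = 2·5; sub 6 for 5: 2·6; = 12; G_2 = 12−1 = 11
step 2: 11 = 6 + 5; sub 7 for 6: 7 + 5; = 12; G_3 = 12−1 = 11
step 3: 11 = 7 + 4; sub 8 for 7: 8 + 4; = 12; G_4 = 12−1 = 11
step 4: 11 = 8 + 3; sub 9 for 8: 9 + 3; = 12; G_5 = 12−1 = 11
step 5: 11 = 9 + 2; sub 10 for 9: 10 + 2; = 12; G_6 = 12−1 = 11
step 6: 11 = 10 + 1; sub 11 for 10: 11 + 1; = 12; G_7 = 12−1 = 11

9, 10, 11, 11, 11, 11, 11, 11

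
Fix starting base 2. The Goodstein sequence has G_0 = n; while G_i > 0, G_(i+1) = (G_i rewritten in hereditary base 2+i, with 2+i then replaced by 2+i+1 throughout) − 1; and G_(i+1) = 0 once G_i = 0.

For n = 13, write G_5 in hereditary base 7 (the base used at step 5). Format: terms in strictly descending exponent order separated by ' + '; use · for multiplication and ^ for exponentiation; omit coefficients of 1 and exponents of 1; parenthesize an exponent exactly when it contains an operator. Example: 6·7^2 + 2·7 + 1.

i=0: 13 = 2^(2 + 1) + 2^2 + 1 (b=2); 2→3: 3^(3 + 1) + 3^3 + 1 = 109; 109−1 = 108
i=1: 108 = 3^(3 + 1) + 3^3 (b=3); 3→4: 4^(4 + 1) + 4^4 = 1280; 1280−1 = 1279
i=2: 1279 = 4^(4 + 1) + 3·4^3 + 3·4^2 + 3·4 + 3 (b=4); 4→5: 5^(5 + 1) + 3·5^3 + 3·5^2 + 3·5 + 3 = 16093; 16093−1 = 16092
i=3: 16092 = 5^(5 + 1) + 3·5^3 + 3·5^2 + 3·5 + 2 (b=5); 5→6: 6^(6 + 1) + 3·6^3 + 3·6^2 + 3·6 + 2 = 280712; 280712−1 = 280711
i=4: 280711 = 6^(6 + 1) + 3·6^3 + 3·6^2 + 3·6 + 1 (b=6); 6→7: 7^(7 + 1) + 3·7^3 + 3·7^2 + 3·7 + 1 = 5765999; 5765999−1 = 5765998

7^(7 + 1) + 3·7^3 + 3·7^2 + 3·7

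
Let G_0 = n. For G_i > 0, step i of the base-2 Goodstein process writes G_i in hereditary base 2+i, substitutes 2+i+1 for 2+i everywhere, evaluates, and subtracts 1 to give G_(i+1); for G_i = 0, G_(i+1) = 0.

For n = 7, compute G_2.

step 0: 7 = 2^2 + 2 + 1; sub 3 for 2: 3^3 + 3 + 1; = 31; G_1 = 31−1 = 30
step 1: 30 = 3^3 + 3; sub 4 for 3: 4^4 + 4; = 260; G_2 = 260−1 = 259
step 2: 259 = 4^4 + 3; sub 5 for 4: 5^5 + 3; = 3128; G_3 = 3128−1 = 3127

259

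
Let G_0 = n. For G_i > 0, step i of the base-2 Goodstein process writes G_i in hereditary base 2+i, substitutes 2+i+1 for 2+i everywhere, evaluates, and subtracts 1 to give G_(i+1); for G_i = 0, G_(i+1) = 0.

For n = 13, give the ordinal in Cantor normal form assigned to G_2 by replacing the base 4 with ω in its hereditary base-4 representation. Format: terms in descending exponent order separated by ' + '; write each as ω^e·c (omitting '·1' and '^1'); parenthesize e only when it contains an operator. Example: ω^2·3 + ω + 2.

ω^(ω + 1) + ω^3·3 + ω^2·3 + ω·3 + 3

[0] 13 ≡ 2^(2 + 1) + 2^2 + 1 (base 2). Lift 3: 109. −1: 108.
[1] 108 ≡ 3^(3 + 1) + 3^3 (base 3). Lift 4: 1280. −1: 1279.
[2] 1279 ≡ 4^(4 + 1) + 3·4^3 + 3·4^2 + 3·4 + 3 (base 4). Lift 5: 16093. −1: 16092.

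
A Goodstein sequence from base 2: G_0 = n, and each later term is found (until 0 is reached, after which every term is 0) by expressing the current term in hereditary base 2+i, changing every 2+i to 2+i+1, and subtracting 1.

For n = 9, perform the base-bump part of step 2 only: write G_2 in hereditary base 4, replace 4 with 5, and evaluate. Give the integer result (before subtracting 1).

i=0: 9 = 2^(2 + 1) + 1 (b=2); 2→3: 3^(3 + 1) + 1 = 82; 82−1 = 81
i=1: 81 = 3^(3 + 1) (b=3); 3→4: 4^(4 + 1) = 1024; 1024−1 = 1023

9843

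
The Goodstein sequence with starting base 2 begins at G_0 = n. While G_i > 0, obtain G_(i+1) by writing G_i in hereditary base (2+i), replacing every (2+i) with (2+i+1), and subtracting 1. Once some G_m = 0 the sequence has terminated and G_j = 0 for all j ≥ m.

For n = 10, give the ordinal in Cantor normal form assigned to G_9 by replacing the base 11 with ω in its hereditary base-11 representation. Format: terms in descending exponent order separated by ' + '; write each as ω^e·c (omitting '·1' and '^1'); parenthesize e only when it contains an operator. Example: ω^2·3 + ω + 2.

G_0 = 10. HB_2(10) = 2^(2 + 1) + 2. Bump = 84. G_1 = 83.
G_1 = 83. HB_3(83) = 3^(3 + 1) + 2. Bump = 1026. G_2 = 1025.
G_2 = 1025. HB_4(1025) = 4^(4 + 1) + 1. Bump = 15626. G_3 = 15625.
G_3 = 15625. HB_5(15625) = 5^(5 + 1). Bump = 279936. G_4 = 279935.
G_4 = 279935. HB_6(279935) = 5·6^6 + 5·6^5 + 5·6^4 + 5·6^3 + 5·6^2 + 5·6 + 5. Bump = 4215755. G_5 = 4215754.
G_5 = 4215754. HB_7(4215754) = 5·7^7 + 5·7^5 + 5·7^4 + 5·7^3 + 5·7^2 + 5·7 + 4. Bump = 84073324. G_6 = 84073323.
G_6 = 84073323. HB_8(84073323) = 5·8^8 + 5·8^5 + 5·8^4 + 5·8^3 + 5·8^2 + 5·8 + 3. Bump = 1937434593. G_7 = 1937434592.
G_7 = 1937434592. HB_9(1937434592) = 5·9^9 + 5·9^5 + 5·9^4 + 5·9^3 + 5·9^2 + 5·9 + 2. Bump = 50000555552. G_8 = 50000555551.
G_8 = 50000555551. HB_10(50000555551) = 5·10^10 + 5·10^5 + 5·10^4 + 5·10^3 + 5·10^2 + 5·10 + 1. Bump = 1426559238831. G_9 = 1426559238830.

ω^ω·5 + ω^5·5 + ω^4·5 + ω^3·5 + ω^2·5 + ω·5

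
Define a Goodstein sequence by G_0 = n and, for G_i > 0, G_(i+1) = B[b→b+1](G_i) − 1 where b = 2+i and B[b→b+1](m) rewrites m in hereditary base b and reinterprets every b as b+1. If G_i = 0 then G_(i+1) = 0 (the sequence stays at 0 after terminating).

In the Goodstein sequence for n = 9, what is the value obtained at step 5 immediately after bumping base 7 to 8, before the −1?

(0) 9|_2 = 2^(2 + 1) + 1 ↦ 3^(3 + 1) + 1|_3 = 82 ⇒ 81
(1) 81|_3 = 3^(3 + 1) ↦ 4^(4 + 1)|_4 = 1024 ⇒ 1023
(2) 1023|_4 = 3·4^4 + 3·4^3 + 3·4^2 + 3·4 + 3 ↦ 3·5^5 + 3·5^3 + 3·5^2 + 3·5 + 3|_5 = 9843 ⇒ 9842
(3) 9842|_5 = 3·5^5 + 3·5^3 + 3·5^2 + 3·5 + 2 ↦ 3·6^6 + 3·6^3 + 3·6^2 + 3·6 + 2|_6 = 140744 ⇒ 140743
(4) 140743|_6 = 3·6^6 + 3·6^3 + 3·6^2 + 3·6 + 1 ↦ 3·7^7 + 3·7^3 + 3·7^2 + 3·7 + 1|_7 = 2471827 ⇒ 2471826
(5) 2471826|_7 = 3·7^7 + 3·7^3 + 3·7^2 + 3·7 ↦ 3·8^8 + 3·8^3 + 3·8^2 + 3·8|_8 = 50333400 ⇒ 50333399

50333400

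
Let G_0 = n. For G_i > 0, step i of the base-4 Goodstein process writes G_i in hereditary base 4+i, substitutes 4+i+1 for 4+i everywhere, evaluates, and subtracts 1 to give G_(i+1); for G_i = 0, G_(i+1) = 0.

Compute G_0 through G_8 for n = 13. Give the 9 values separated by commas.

13, 15, 17, 18, 19, 20, 21, 22, 23

base 4: 13 = 3·4 + 1; at 5: 3·5 + 1 = 16; next = 15
base 5: 15 = 3·5; at 6: 3·6 = 18; next = 17
base 6: 17 = 2·6 + 5; at 7: 2·7 + 5 = 19; next = 18
base 7: 18 = 2·7 + 4; at 8: 2·8 + 4 = 20; next = 19
base 8: 19 = 2·8 + 3; at 9: 2·9 + 3 = 21; next = 20
base 9: 20 = 2·9 + 2; at 10: 2·10 + 2 = 22; next = 21
base 10: 21 = 2·10 + 1; at 11: 2·11 + 1 = 23; next = 22
base 11: 22 = 2·11; at 12: 2·12 = 24; next = 23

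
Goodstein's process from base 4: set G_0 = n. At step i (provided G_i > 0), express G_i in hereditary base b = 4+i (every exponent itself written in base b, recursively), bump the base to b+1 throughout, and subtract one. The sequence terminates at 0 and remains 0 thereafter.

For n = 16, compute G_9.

45

i=0: 16 = 4^2 (b=4); 4→5: 5^2 = 25; 25−1 = 24
i=1: 24 = 4·5 + 4 (b=5); 5→6: 4·6 + 4 = 28; 28−1 = 27
i=2: 27 = 4·6 + 3 (b=6); 6→7: 4·7 + 3 = 31; 31−1 = 30
i=3: 30 = 4·7 + 2 (b=7); 7→8: 4·8 + 2 = 34; 34−1 = 33
i=4: 33 = 4·8 + 1 (b=8); 8→9: 4·9 + 1 = 37; 37−1 = 36
i=5: 36 = 4·9 (b=9); 9→10: 4·10 = 40; 40−1 = 39
i=6: 39 = 3·10 + 9 (b=10); 10→11: 3·11 + 9 = 42; 42−1 = 41
i=7: 41 = 3·11 + 8 (b=11); 11→12: 3·12 + 8 = 44; 44−1 = 43
i=8: 43 = 3·12 + 7 (b=12); 12→13: 3·13 + 7 = 46; 46−1 = 45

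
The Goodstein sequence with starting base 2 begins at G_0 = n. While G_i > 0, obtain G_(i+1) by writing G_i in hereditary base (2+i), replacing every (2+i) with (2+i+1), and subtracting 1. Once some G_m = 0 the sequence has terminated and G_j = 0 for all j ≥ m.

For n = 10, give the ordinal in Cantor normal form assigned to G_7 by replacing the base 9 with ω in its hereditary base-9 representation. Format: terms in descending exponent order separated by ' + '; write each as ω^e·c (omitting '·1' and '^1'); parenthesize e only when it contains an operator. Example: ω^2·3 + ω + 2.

i=0: 10 = 2^(2 + 1) + 2 (b=2); 2→3: 3^(3 + 1) + 3 = 84; 84−1 = 83
i=1: 83 = 3^(3 + 1) + 2 (b=3); 3→4: 4^(4 + 1) + 2 = 1026; 1026−1 = 1025
i=2: 1025 = 4^(4 + 1) + 1 (b=4); 4→5: 5^(5 + 1) + 1 = 15626; 15626−1 = 15625
i=3: 15625 = 5^(5 + 1) (b=5); 5→6: 6^(6 + 1) = 279936; 279936−1 = 279935
i=4: 279935 = 5·6^6 + 5·6^5 + 5·6^4 + 5·6^3 + 5·6^2 + 5·6 + 5 (b=6); 6→7: 5·7^7 + 5·7^5 + 5·7^4 + 5·7^3 + 5·7^2 + 5·7 + 5 = 4215755; 4215755−1 = 4215754
i=5: 4215754 = 5·7^7 + 5·7^5 + 5·7^4 + 5·7^3 + 5·7^2 + 5·7 + 4 (b=7); 7→8: 5·8^8 + 5·8^5 + 5·8^4 + 5·8^3 + 5·8^2 + 5·8 + 4 = 84073324; 84073324−1 = 84073323
i=6: 84073323 = 5·8^8 + 5·8^5 + 5·8^4 + 5·8^3 + 5·8^2 + 5·8 + 3 (b=8); 8→9: 5·9^9 + 5·9^5 + 5·9^4 + 5·9^3 + 5·9^2 + 5·9 + 3 = 1937434593; 1937434593−1 = 1937434592
i=7: 1937434592 = 5·9^9 + 5·9^5 + 5·9^4 + 5·9^3 + 5·9^2 + 5·9 + 2 (b=9); 9→10: 5·10^10 + 5·10^5 + 5·10^4 + 5·10^3 + 5·10^2 + 5·10 + 2 = 50000555552; 50000555552−1 = 50000555551

ω^ω·5 + ω^5·5 + ω^4·5 + ω^3·5 + ω^2·5 + ω·5 + 2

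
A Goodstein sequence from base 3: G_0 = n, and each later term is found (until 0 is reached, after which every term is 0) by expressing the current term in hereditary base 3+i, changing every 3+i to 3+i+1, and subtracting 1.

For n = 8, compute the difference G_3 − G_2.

1

step 0: 8 = 2·3 + 2; sub 4 for 3: 2·4 + 2; = 10; G_1 = 10−1 = 9
step 1: 9 = 2·4 + 1; sub 5 for 4: 2·5 + 1; = 11; G_2 = 11−1 = 10
step 2: 10 = 2·5; sub 6 for 5: 2·6; = 12; G_3 = 12−1 = 11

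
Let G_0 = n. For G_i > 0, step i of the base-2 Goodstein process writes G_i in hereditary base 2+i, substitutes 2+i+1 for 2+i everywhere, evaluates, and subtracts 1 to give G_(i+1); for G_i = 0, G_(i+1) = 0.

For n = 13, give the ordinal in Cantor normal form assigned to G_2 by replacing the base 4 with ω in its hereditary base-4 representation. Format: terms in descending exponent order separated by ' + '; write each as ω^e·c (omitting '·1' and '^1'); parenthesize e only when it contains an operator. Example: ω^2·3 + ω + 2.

ω^(ω + 1) + ω^3·3 + ω^2·3 + ω·3 + 3

G_0=13  [base 2] 2^(2 + 1) + 2^2 + 1  →[2↦3]→  3^(3 + 1) + 3^3 + 1 = 109  −1 ⇒ G_1=108
G_1=108  [base 3] 3^(3 + 1) + 3^3  →[3↦4]→  4^(4 + 1) + 4^4 = 1280  −1 ⇒ G_2=1279
G_2=1279  [base 4] 4^(4 + 1) + 3·4^3 + 3·4^2 + 3·4 + 3  →[4↦5]→  5^(5 + 1) + 3·5^3 + 3·5^2 + 3·5 + 3 = 16093  −1 ⇒ G_3=16092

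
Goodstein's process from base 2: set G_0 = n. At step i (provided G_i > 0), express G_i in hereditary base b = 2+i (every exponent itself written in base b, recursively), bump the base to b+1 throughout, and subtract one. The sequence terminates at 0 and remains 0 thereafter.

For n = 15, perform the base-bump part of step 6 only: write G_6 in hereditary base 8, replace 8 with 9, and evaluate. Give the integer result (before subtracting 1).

3524450281

i=0: 15 = 2^(2 + 1) + 2^2 + 2 + 1 (b=2); 2→3: 3^(3 + 1) + 3^3 + 3 + 1 = 112; 112−1 = 111
i=1: 111 = 3^(3 + 1) + 3^3 + 3 (b=3); 3→4: 4^(4 + 1) + 4^4 + 4 = 1284; 1284−1 = 1283
i=2: 1283 = 4^(4 + 1) + 4^4 + 3 (b=4); 4→5: 5^(5 + 1) + 5^5 + 3 = 18753; 18753−1 = 18752
i=3: 18752 = 5^(5 + 1) + 5^5 + 2 (b=5); 5→6: 6^(6 + 1) + 6^6 + 2 = 326594; 326594−1 = 326593
i=4: 326593 = 6^(6 + 1) + 6^6 + 1 (b=6); 6→7: 7^(7 + 1) + 7^7 + 1 = 6588345; 6588345−1 = 6588344
i=5: 6588344 = 7^(7 + 1) + 7^7 (b=7); 7→8: 8^(8 + 1) + 8^8 = 150994944; 150994944−1 = 150994943
i=6: 150994943 = 8^(8 + 1) + 7·8^7 + 7·8^6 + 7·8^5 + 7·8^4 + 7·8^3 + 7·8^2 + 7·8 + 7 (b=8); 8→9: 9^(9 + 1) + 7·9^7 + 7·9^6 + 7·9^5 + 7·9^4 + 7·9^3 + 7·9^2 + 7·9 + 7 = 3524450281; 3524450281−1 = 3524450280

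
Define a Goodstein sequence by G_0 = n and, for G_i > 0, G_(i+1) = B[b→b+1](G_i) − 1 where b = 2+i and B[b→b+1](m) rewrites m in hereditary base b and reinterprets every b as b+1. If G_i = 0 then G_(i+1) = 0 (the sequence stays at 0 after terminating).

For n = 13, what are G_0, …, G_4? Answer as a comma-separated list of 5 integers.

13, 108, 1279, 16092, 280711

step 0: 13 = 2^(2 + 1) + 2^2 + 1; sub 3 for 2: 3^(3 + 1) + 3^3 + 1; = 109; G_1 = 109−1 = 108
step 1: 108 = 3^(3 + 1) + 3^3; sub 4 for 3: 4^(4 + 1) + 4^4; = 1280; G_2 = 1280−1 = 1279
step 2: 1279 = 4^(4 + 1) + 3·4^3 + 3·4^2 + 3·4 + 3; sub 5 for 4: 5^(5 + 1) + 3·5^3 + 3·5^2 + 3·5 + 3; = 16093; G_3 = 16093−1 = 16092
step 3: 16092 = 5^(5 + 1) + 3·5^3 + 3·5^2 + 3·5 + 2; sub 6 for 5: 6^(6 + 1) + 3·6^3 + 3·6^2 + 3·6 + 2; = 280712; G_4 = 280712−1 = 280711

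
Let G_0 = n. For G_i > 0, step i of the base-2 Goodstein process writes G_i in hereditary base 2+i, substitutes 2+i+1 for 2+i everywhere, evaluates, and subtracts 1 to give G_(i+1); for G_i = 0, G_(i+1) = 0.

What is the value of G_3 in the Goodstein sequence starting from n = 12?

15685

step 0: 12 = 2^(2 + 1) + 2^2; sub 3 for 2: 3^(3 + 1) + 3^3; = 108; G_1 = 108−1 = 107
step 1: 107 = 3^(3 + 1) + 2·3^2 + 2·3 + 2; sub 4 for 3: 4^(4 + 1) + 2·4^2 + 2·4 + 2; = 1066; G_2 = 1066−1 = 1065
step 2: 1065 = 4^(4 + 1) + 2·4^2 + 2·4 + 1; sub 5 for 4: 5^(5 + 1) + 2·5^2 + 2·5 + 1; = 15686; G_3 = 15686−1 = 15685
step 3: 15685 = 5^(5 + 1) + 2·5^2 + 2·5; sub 6 for 5: 6^(6 + 1) + 2·6^2 + 2·6; = 280020; G_4 = 280020−1 = 280019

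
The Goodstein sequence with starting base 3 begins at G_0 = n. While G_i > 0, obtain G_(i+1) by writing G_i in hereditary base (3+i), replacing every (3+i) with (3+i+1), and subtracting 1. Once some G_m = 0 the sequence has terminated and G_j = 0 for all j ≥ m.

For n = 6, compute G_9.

3

G_0=6  [base 3] 2·3  →[3↦4]→  2·4 = 8  −1 ⇒ G_1=7
G_1=7  [base 4] 4 + 3  →[4↦5]→  5 + 3 = 8  −1 ⇒ G_2=7
G_2=7  [base 5] 5 + 2  →[5↦6]→  6 + 2 = 8  −1 ⇒ G_3=7
G_3=7  [base 6] 6 + 1  →[6↦7]→  7 + 1 = 8  −1 ⇒ G_4=7
G_4=7  [base 7] 7  →[7↦8]→  8 = 8  −1 ⇒ G_5=7
G_5=7  [base 8] 7  →[8↦9]→  7 = 7  −1 ⇒ G_6=6
G_6=6  [base 9] 6  →[9↦10]→  6 = 6  −1 ⇒ G_7=5
G_7=5  [base 10] 5  →[10↦11]→  5 = 5  −1 ⇒ G_8=4
G_8=4  [base 11] 4  →[11↦12]→  4 = 4  −1 ⇒ G_9=3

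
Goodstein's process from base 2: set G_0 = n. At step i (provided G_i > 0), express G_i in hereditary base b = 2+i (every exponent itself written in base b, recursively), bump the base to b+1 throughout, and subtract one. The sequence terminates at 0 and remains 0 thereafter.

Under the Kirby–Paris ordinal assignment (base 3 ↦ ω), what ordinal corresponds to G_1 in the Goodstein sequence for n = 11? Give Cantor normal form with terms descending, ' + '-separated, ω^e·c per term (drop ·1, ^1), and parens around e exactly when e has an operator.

ω^(ω + 1) + ω

step 0: 11 = 2^(2 + 1) + 2 + 1; sub 3 for 2: 3^(3 + 1) + 3 + 1; = 85; G_1 = 85−1 = 84
step 1: 84 = 3^(3 + 1) + 3; sub 4 for 3: 4^(4 + 1) + 4; = 1028; G_2 = 1028−1 = 1027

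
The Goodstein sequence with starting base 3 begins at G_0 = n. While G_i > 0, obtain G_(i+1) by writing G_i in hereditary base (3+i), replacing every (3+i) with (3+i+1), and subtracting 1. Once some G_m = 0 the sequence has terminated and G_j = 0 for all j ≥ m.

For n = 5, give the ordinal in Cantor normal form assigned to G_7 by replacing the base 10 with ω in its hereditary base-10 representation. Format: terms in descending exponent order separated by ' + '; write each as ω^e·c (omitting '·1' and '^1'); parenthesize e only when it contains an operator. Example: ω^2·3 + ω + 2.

1

G_0=5  [base 3] 3 + 2  →[3↦4]→  4 + 2 = 6  −1 ⇒ G_1=5
G_1=5  [base 4] 4 + 1  →[4↦5]→  5 + 1 = 6  −1 ⇒ G_2=5
G_2=5  [base 5] 5  →[5↦6]→  6 = 6  −1 ⇒ G_3=5
G_3=5  [base 6] 5  →[6↦7]→  5 = 5  −1 ⇒ G_4=4
G_4=4  [base 7] 4  →[7↦8]→  4 = 4  −1 ⇒ G_5=3
G_5=3  [base 8] 3  →[8↦9]→  3 = 3  −1 ⇒ G_6=2
G_6=2  [base 9] 2  →[9↦10]→  2 = 2  −1 ⇒ G_7=1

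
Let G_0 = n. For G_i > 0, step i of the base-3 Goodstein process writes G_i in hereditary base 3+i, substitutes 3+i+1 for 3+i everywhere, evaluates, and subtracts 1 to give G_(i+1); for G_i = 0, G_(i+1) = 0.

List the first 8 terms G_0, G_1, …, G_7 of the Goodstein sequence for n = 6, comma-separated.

6, 7, 7, 7, 7, 7, 6, 5

step 0: 6 = 2·3; sub 4 for 3: 2·4; = 8; G_1 = 8−1 = 7
step 1: 7 = 4 + 3; sub 5 for 4: 5 + 3; = 8; G_2 = 8−1 = 7
step 2: 7 = 5 + 2; sub 6 for 5: 6 + 2; = 8; G_3 = 8−1 = 7
step 3: 7 = 6 + 1; sub 7 for 6: 7 + 1; = 8; G_4 = 8−1 = 7
step 4: 7 = 7; sub 8 for 7: 8; = 8; G_5 = 8−1 = 7
step 5: 7 = 7; sub 9 for 8: 7; = 7; G_6 = 7−1 = 6
step 6: 6 = 6; sub 10 for 9: 6; = 6; G_7 = 6−1 = 5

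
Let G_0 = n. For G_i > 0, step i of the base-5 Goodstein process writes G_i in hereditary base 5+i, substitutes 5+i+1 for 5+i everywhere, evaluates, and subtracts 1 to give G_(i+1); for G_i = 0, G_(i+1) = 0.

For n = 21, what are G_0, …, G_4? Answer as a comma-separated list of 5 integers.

21, 24, 27, 29, 31

step 0: 21 = 4·5 + 1; sub 6 for 5: 4·6 + 1; = 25; G_1 = 25−1 = 24
step 1: 24 = 4·6; sub 7 for 6: 4·7; = 28; G_2 = 28−1 = 27
step 2: 27 = 3·7 + 6; sub 8 for 7: 3·8 + 6; = 30; G_3 = 30−1 = 29
step 3: 29 = 3·8 + 5; sub 9 for 8: 3·9 + 5; = 32; G_4 = 32−1 = 31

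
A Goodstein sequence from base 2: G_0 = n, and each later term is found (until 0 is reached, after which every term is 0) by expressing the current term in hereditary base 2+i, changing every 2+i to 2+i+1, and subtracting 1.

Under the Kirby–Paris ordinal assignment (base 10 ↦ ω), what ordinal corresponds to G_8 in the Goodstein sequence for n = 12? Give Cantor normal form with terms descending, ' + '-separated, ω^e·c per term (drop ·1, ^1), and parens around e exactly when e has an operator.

ω^(ω + 1) + ω^2·2 + ω + 1

i=0: 12 = 2^(2 + 1) + 2^2 (b=2); 2→3: 3^(3 + 1) + 3^3 = 108; 108−1 = 107
i=1: 107 = 3^(3 + 1) + 2·3^2 + 2·3 + 2 (b=3); 3→4: 4^(4 + 1) + 2·4^2 + 2·4 + 2 = 1066; 1066−1 = 1065
i=2: 1065 = 4^(4 + 1) + 2·4^2 + 2·4 + 1 (b=4); 4→5: 5^(5 + 1) + 2·5^2 + 2·5 + 1 = 15686; 15686−1 = 15685
i=3: 15685 = 5^(5 + 1) + 2·5^2 + 2·5 (b=5); 5→6: 6^(6 + 1) + 2·6^2 + 2·6 = 280020; 280020−1 = 280019
i=4: 280019 = 6^(6 + 1) + 2·6^2 + 6 + 5 (b=6); 6→7: 7^(7 + 1) + 2·7^2 + 7 + 5 = 5764911; 5764911−1 = 5764910
i=5: 5764910 = 7^(7 + 1) + 2·7^2 + 7 + 4 (b=7); 7→8: 8^(8 + 1) + 2·8^2 + 8 + 4 = 134217868; 134217868−1 = 134217867
i=6: 134217867 = 8^(8 + 1) + 2·8^2 + 8 + 3 (b=8); 8→9: 9^(9 + 1) + 2·9^2 + 9 + 3 = 3486784575; 3486784575−1 = 3486784574
i=7: 3486784574 = 9^(9 + 1) + 2·9^2 + 9 + 2 (b=9); 9→10: 10^(10 + 1) + 2·10^2 + 10 + 2 = 100000000212; 100000000212−1 = 100000000211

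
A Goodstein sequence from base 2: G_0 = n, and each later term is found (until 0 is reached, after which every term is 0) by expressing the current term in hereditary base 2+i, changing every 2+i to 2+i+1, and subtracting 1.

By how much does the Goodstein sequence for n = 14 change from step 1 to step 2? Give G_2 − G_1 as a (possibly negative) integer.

1171

i=0: 14 = 2^(2 + 1) + 2^2 + 2 (b=2); 2→3: 3^(3 + 1) + 3^3 + 3 = 111; 111−1 = 110
i=1: 110 = 3^(3 + 1) + 3^3 + 2 (b=3); 3→4: 4^(4 + 1) + 4^4 + 2 = 1282; 1282−1 = 1281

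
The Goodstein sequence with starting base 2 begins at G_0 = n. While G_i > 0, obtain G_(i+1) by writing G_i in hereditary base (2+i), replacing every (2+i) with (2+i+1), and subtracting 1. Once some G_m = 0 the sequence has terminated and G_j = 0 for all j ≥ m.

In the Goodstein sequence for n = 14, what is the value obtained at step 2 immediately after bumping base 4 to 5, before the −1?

18751

base 2: 14 = 2^(2 + 1) + 2^2 + 2; at 3: 3^(3 + 1) + 3^3 + 3 = 111; next = 110
base 3: 110 = 3^(3 + 1) + 3^3 + 2; at 4: 4^(4 + 1) + 4^4 + 2 = 1282; next = 1281
base 4: 1281 = 4^(4 + 1) + 4^4 + 1; at 5: 5^(5 + 1) + 5^5 + 1 = 18751; next = 18750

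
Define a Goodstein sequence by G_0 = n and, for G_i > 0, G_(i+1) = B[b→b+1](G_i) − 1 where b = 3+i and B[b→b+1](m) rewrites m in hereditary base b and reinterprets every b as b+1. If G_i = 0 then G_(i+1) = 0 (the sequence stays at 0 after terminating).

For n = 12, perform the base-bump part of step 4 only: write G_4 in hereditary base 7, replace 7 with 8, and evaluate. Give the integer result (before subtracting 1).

64

12 —HB3→ 3^2 + 3 —bump→ 4^2 + 4 = 20 —(−1)→ 19
19 —HB4→ 4^2 + 3 —bump→ 5^2 + 3 = 28 —(−1)→ 27
27 —HB5→ 5^2 + 2 —bump→ 6^2 + 2 = 38 —(−1)→ 37
37 —HB6→ 6^2 + 1 —bump→ 7^2 + 1 = 50 —(−1)→ 49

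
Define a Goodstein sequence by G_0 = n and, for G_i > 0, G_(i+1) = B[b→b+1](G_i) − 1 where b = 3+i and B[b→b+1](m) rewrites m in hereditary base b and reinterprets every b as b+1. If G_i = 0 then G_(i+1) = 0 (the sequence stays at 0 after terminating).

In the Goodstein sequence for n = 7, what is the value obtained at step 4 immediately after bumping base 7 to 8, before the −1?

10

G_0 = 7. HB_3(7) = 2·3 + 1. Bump = 9. G_1 = 8.
G_1 = 8. HB_4(8) = 2·4. Bump = 10. G_2 = 9.
G_2 = 9. HB_5(9) = 5 + 4. Bump = 10. G_3 = 9.
G_3 = 9. HB_6(9) = 6 + 3. Bump = 10. G_4 = 9.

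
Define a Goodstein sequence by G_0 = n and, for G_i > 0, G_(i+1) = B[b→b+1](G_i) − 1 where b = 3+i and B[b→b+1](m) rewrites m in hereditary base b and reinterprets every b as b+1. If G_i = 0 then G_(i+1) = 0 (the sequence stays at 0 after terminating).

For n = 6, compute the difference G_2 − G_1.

base 3: 6 = 2·3; at 4: 2·4 = 8; next = 7
base 4: 7 = 4 + 3; at 5: 5 + 3 = 8; next = 7

0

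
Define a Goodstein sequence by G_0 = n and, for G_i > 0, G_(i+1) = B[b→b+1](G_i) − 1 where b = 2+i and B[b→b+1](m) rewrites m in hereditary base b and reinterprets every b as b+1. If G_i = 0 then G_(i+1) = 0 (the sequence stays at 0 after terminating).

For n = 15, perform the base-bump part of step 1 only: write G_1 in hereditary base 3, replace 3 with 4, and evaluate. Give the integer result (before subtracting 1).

G_0 = 15. HB_2(15) = 2^(2 + 1) + 2^2 + 2 + 1. Bump = 112. G_1 = 111.
G_1 = 111. HB_3(111) = 3^(3 + 1) + 3^3 + 3. Bump = 1284. G_2 = 1283.

1284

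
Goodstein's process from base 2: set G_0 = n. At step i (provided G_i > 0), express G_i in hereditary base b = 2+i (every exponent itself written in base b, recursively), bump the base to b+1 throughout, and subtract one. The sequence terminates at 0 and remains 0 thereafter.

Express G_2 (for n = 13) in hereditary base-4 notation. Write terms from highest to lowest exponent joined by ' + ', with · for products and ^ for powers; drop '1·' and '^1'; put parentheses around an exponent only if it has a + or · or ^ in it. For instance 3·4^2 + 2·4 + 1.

G_0=13  [base 2] 2^(2 + 1) + 2^2 + 1  →[2↦3]→  3^(3 + 1) + 3^3 + 1 = 109  −1 ⇒ G_1=108
G_1=108  [base 3] 3^(3 + 1) + 3^3  →[3↦4]→  4^(4 + 1) + 4^4 = 1280  −1 ⇒ G_2=1279

4^(4 + 1) + 3·4^3 + 3·4^2 + 3·4 + 3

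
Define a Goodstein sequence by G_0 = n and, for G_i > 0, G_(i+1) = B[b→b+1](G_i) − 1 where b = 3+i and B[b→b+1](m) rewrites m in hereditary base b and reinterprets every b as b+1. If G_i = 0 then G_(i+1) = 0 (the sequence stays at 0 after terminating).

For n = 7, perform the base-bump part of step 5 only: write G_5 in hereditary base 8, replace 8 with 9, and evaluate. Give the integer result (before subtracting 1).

10

G_0=7  [base 3] 2·3 + 1  →[3↦4]→  2·4 + 1 = 9  −1 ⇒ G_1=8
G_1=8  [base 4] 2·4  →[4↦5]→  2·5 = 10  −1 ⇒ G_2=9
G_2=9  [base 5] 5 + 4  →[5↦6]→  6 + 4 = 10  −1 ⇒ G_3=9
G_3=9  [base 6] 6 + 3  →[6↦7]→  7 + 3 = 10  −1 ⇒ G_4=9
G_4=9  [base 7] 7 + 2  →[7↦8]→  8 + 2 = 10  −1 ⇒ G_5=9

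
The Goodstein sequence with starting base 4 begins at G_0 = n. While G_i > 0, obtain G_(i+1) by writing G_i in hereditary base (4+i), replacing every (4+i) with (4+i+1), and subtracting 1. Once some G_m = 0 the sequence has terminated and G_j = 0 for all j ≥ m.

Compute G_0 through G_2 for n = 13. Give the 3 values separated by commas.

step 0: 13 = 3·4 + 1; sub 5 for 4: 3·5 + 1; = 16; G_1 = 16−1 = 15
step 1: 15 = 3·5; sub 6 for 5: 3·6; = 18; G_2 = 18−1 = 17

13, 15, 17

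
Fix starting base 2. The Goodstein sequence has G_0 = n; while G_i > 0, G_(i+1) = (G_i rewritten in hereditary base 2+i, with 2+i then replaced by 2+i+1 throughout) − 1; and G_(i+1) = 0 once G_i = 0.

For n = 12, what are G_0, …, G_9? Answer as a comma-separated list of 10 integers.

12, 107, 1065, 15685, 280019, 5764910, 134217867, 3486784574, 100000000211, 3138428376974

G_0=12  [base 2] 2^(2 + 1) + 2^2  →[2↦3]→  3^(3 + 1) + 3^3 = 108  −1 ⇒ G_1=107
G_1=107  [base 3] 3^(3 + 1) + 2·3^2 + 2·3 + 2  →[3↦4]→  4^(4 + 1) + 2·4^2 + 2·4 + 2 = 1066  −1 ⇒ G_2=1065
G_2=1065  [base 4] 4^(4 + 1) + 2·4^2 + 2·4 + 1  →[4↦5]→  5^(5 + 1) + 2·5^2 + 2·5 + 1 = 15686  −1 ⇒ G_3=15685
G_3=15685  [base 5] 5^(5 + 1) + 2·5^2 + 2·5  →[5↦6]→  6^(6 + 1) + 2·6^2 + 2·6 = 280020  −1 ⇒ G_4=280019
G_4=280019  [base 6] 6^(6 + 1) + 2·6^2 + 6 + 5  →[6↦7]→  7^(7 + 1) + 2·7^2 + 7 + 5 = 5764911  −1 ⇒ G_5=5764910
G_5=5764910  [base 7] 7^(7 + 1) + 2·7^2 + 7 + 4  →[7↦8]→  8^(8 + 1) + 2·8^2 + 8 + 4 = 134217868  −1 ⇒ G_6=134217867
G_6=134217867  [base 8] 8^(8 + 1) + 2·8^2 + 8 + 3  →[8↦9]→  9^(9 + 1) + 2·9^2 + 9 + 3 = 3486784575  −1 ⇒ G_7=3486784574
G_7=3486784574  [base 9] 9^(9 + 1) + 2·9^2 + 9 + 2  →[9↦10]→  10^(10 + 1) + 2·10^2 + 10 + 2 = 100000000212  −1 ⇒ G_8=100000000211
G_8=100000000211  [base 10] 10^(10 + 1) + 2·10^2 + 10 + 1  →[10↦11]→  11^(11 + 1) + 2·11^2 + 11 + 1 = 3138428376975  −1 ⇒ G_9=3138428376974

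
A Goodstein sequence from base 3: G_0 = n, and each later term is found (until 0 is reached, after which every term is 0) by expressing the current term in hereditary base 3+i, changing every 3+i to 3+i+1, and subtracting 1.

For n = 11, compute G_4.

39

11 —HB3→ 3^2 + 2 —bump→ 4^2 + 2 = 18 —(−1)→ 17
17 —HB4→ 4^2 + 1 —bump→ 5^2 + 1 = 26 —(−1)→ 25
25 —HB5→ 5^2 —bump→ 6^2 = 36 —(−1)→ 35
35 —HB6→ 5·6 + 5 —bump→ 5·7 + 5 = 40 —(−1)→ 39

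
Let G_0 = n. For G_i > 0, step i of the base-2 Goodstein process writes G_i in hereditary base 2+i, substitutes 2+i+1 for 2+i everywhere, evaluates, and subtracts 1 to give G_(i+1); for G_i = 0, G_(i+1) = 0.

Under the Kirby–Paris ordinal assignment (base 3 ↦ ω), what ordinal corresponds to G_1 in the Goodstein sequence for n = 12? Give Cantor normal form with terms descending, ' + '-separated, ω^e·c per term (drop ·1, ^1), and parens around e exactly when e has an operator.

ω^(ω + 1) + ω^2·2 + ω·2 + 2

i=0: 12 = 2^(2 + 1) + 2^2 (b=2); 2→3: 3^(3 + 1) + 3^3 = 108; 108−1 = 107
i=1: 107 = 3^(3 + 1) + 2·3^2 + 2·3 + 2 (b=3); 3→4: 4^(4 + 1) + 2·4^2 + 2·4 + 2 = 1066; 1066−1 = 1065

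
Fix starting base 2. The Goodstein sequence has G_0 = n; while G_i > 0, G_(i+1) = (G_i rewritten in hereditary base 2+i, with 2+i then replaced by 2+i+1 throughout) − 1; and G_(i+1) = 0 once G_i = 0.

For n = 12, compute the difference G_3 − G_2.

14620

step 0: 12 = 2^(2 + 1) + 2^2; sub 3 for 2: 3^(3 + 1) + 3^3; = 108; G_1 = 108−1 = 107
step 1: 107 = 3^(3 + 1) + 2·3^2 + 2·3 + 2; sub 4 for 3: 4^(4 + 1) + 2·4^2 + 2·4 + 2; = 1066; G_2 = 1066−1 = 1065
step 2: 1065 = 4^(4 + 1) + 2·4^2 + 2·4 + 1; sub 5 for 4: 5^(5 + 1) + 2·5^2 + 2·5 + 1; = 15686; G_3 = 15686−1 = 15685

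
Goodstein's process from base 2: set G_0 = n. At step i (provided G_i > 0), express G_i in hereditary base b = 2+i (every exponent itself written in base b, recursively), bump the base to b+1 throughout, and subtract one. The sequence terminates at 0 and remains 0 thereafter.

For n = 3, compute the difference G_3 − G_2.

step 0: 3 = 2 + 1; sub 3 for 2: 3 + 1; = 4; G_1 = 4−1 = 3
step 1: 3 = 3; sub 4 for 3: 4; = 4; G_2 = 4−1 = 3
step 2: 3 = 3; sub 5 for 4: 3; = 3; G_3 = 3−1 = 2

-1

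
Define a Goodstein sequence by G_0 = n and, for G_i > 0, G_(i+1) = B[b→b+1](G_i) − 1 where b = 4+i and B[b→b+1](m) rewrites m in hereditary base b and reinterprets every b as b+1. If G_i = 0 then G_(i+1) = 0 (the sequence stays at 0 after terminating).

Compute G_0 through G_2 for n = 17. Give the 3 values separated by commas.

G_0=17  [base 4] 4^2 + 1  →[4↦5]→  5^2 + 1 = 26  −1 ⇒ G_1=25
G_1=25  [base 5] 5^2  →[5↦6]→  6^2 = 36  −1 ⇒ G_2=35

17, 25, 35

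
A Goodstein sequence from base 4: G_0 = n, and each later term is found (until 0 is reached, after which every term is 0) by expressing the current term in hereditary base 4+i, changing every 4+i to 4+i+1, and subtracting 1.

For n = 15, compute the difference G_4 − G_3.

2

(0) 15|_4 = 3·4 + 3 ↦ 3·5 + 3|_5 = 18 ⇒ 17
(1) 17|_5 = 3·5 + 2 ↦ 3·6 + 2|_6 = 20 ⇒ 19
(2) 19|_6 = 3·6 + 1 ↦ 3·7 + 1|_7 = 22 ⇒ 21
(3) 21|_7 = 3·7 ↦ 3·8|_8 = 24 ⇒ 23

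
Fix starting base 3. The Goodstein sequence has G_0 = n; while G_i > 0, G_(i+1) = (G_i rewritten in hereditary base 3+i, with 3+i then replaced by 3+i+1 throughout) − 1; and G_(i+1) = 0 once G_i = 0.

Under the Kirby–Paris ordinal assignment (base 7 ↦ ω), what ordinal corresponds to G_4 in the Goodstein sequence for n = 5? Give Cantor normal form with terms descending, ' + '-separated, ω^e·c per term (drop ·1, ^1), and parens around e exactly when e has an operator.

base 3: 5 = 3 + 2; at 4: 4 + 2 = 6; next = 5
base 4: 5 = 4 + 1; at 5: 5 + 1 = 6; next = 5
base 5: 5 = 5; at 6: 6 = 6; next = 5
base 6: 5 = 5; at 7: 5 = 5; next = 4

4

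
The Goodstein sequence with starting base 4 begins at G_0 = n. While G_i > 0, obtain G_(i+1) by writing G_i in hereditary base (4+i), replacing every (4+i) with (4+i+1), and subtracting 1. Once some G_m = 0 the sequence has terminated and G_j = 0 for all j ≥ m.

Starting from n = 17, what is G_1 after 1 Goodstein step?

25

G_0=17  [base 4] 4^2 + 1  →[4↦5]→  5^2 + 1 = 26  −1 ⇒ G_1=25
G_1=25  [base 5] 5^2  →[5↦6]→  6^2 = 36  −1 ⇒ G_2=35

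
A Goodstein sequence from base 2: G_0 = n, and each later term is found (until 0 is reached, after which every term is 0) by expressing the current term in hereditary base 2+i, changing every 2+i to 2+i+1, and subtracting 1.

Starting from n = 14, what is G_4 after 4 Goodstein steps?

326591

(0) 14|_2 = 2^(2 + 1) + 2^2 + 2 ↦ 3^(3 + 1) + 3^3 + 3|_3 = 111 ⇒ 110
(1) 110|_3 = 3^(3 + 1) + 3^3 + 2 ↦ 4^(4 + 1) + 4^4 + 2|_4 = 1282 ⇒ 1281
(2) 1281|_4 = 4^(4 + 1) + 4^4 + 1 ↦ 5^(5 + 1) + 5^5 + 1|_5 = 18751 ⇒ 18750
(3) 18750|_5 = 5^(5 + 1) + 5^5 ↦ 6^(6 + 1) + 6^6|_6 = 326592 ⇒ 326591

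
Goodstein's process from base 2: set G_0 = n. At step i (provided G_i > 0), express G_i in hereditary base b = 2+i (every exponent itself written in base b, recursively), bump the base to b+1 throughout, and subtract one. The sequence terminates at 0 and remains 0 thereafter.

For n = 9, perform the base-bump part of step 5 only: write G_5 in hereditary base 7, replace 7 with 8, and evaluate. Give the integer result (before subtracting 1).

50333400

(0) 9|_2 = 2^(2 + 1) + 1 ↦ 3^(3 + 1) + 1|_3 = 82 ⇒ 81
(1) 81|_3 = 3^(3 + 1) ↦ 4^(4 + 1)|_4 = 1024 ⇒ 1023
(2) 1023|_4 = 3·4^4 + 3·4^3 + 3·4^2 + 3·4 + 3 ↦ 3·5^5 + 3·5^3 + 3·5^2 + 3·5 + 3|_5 = 9843 ⇒ 9842
(3) 9842|_5 = 3·5^5 + 3·5^3 + 3·5^2 + 3·5 + 2 ↦ 3·6^6 + 3·6^3 + 3·6^2 + 3·6 + 2|_6 = 140744 ⇒ 140743
(4) 140743|_6 = 3·6^6 + 3·6^3 + 3·6^2 + 3·6 + 1 ↦ 3·7^7 + 3·7^3 + 3·7^2 + 3·7 + 1|_7 = 2471827 ⇒ 2471826
(5) 2471826|_7 = 3·7^7 + 3·7^3 + 3·7^2 + 3·7 ↦ 3·8^8 + 3·8^3 + 3·8^2 + 3·8|_8 = 50333400 ⇒ 50333399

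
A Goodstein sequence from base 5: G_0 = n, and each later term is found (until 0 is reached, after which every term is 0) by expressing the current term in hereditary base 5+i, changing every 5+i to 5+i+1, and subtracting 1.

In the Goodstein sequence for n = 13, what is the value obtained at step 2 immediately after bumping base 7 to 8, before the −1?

G_0=13  [base 5] 2·5 + 3  →[5↦6]→  2·6 + 3 = 15  −1 ⇒ G_1=14
G_1=14  [base 6] 2·6 + 2  →[6↦7]→  2·7 + 2 = 16  −1 ⇒ G_2=15
G_2=15  [base 7] 2·7 + 1  →[7↦8]→  2·8 + 1 = 17  −1 ⇒ G_3=16

17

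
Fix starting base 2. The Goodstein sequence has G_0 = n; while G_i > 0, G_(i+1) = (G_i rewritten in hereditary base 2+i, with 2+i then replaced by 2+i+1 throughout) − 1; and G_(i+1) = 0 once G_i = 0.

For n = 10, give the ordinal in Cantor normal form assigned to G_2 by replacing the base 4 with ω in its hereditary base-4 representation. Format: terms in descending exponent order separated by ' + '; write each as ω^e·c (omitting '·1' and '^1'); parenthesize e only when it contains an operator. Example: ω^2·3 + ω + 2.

10 —HB2→ 2^(2 + 1) + 2 —bump→ 3^(3 + 1) + 3 = 84 —(−1)→ 83
83 —HB3→ 3^(3 + 1) + 2 —bump→ 4^(4 + 1) + 2 = 1026 —(−1)→ 1025
1025 —HB4→ 4^(4 + 1) + 1 —bump→ 5^(5 + 1) + 1 = 15626 —(−1)→ 15625

ω^(ω + 1) + 1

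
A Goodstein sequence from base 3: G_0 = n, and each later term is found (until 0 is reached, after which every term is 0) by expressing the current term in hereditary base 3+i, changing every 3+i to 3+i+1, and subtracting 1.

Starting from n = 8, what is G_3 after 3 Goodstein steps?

i=0: 8 = 2·3 + 2 (b=3); 3→4: 2·4 + 2 = 10; 10−1 = 9
i=1: 9 = 2·4 + 1 (b=4); 4→5: 2·5 + 1 = 11; 11−1 = 10
i=2: 10 = 2·5 (b=5); 5→6: 2·6 = 12; 12−1 = 11
i=3: 11 = 6 + 5 (b=6); 6→7: 7 + 5 = 12; 12−1 = 11

11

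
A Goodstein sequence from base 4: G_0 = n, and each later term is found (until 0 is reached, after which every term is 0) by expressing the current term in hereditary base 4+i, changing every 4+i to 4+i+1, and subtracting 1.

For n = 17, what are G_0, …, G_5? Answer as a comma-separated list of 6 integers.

17 —HB4→ 4^2 + 1 —bump→ 5^2 + 1 = 26 —(−1)→ 25
25 —HB5→ 5^2 —bump→ 6^2 = 36 —(−1)→ 35
35 —HB6→ 5·6 + 5 —bump→ 5·7 + 5 = 40 —(−1)→ 39
39 —HB7→ 5·7 + 4 —bump→ 5·8 + 4 = 44 —(−1)→ 43
43 —HB8→ 5·8 + 3 —bump→ 5·9 + 3 = 48 —(−1)→ 47

17, 25, 35, 39, 43, 47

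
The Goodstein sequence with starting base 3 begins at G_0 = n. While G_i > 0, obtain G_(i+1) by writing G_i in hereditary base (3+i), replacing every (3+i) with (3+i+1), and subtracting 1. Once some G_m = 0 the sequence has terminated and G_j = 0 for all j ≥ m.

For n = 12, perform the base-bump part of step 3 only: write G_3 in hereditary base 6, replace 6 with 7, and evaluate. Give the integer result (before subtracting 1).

(0) 12|_3 = 3^2 + 3 ↦ 4^2 + 4|_4 = 20 ⇒ 19
(1) 19|_4 = 4^2 + 3 ↦ 5^2 + 3|_5 = 28 ⇒ 27
(2) 27|_5 = 5^2 + 2 ↦ 6^2 + 2|_6 = 38 ⇒ 37
(3) 37|_6 = 6^2 + 1 ↦ 7^2 + 1|_7 = 50 ⇒ 49

50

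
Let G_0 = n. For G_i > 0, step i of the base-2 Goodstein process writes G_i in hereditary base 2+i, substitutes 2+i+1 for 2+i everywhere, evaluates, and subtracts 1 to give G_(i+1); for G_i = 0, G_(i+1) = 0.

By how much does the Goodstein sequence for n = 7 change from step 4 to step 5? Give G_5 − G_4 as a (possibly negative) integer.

step 0: 7 = 2^2 + 2 + 1; sub 3 for 2: 3^3 + 3 + 1; = 31; G_1 = 31−1 = 30
step 1: 30 = 3^3 + 3; sub 4 for 3: 4^4 + 4; = 260; G_2 = 260−1 = 259
step 2: 259 = 4^4 + 3; sub 5 for 4: 5^5 + 3; = 3128; G_3 = 3128−1 = 3127
step 3: 3127 = 5^5 + 2; sub 6 for 5: 6^6 + 2; = 46658; G_4 = 46658−1 = 46657
step 4: 46657 = 6^6 + 1; sub 7 for 6: 7^7 + 1; = 823544; G_5 = 823544−1 = 823543

776886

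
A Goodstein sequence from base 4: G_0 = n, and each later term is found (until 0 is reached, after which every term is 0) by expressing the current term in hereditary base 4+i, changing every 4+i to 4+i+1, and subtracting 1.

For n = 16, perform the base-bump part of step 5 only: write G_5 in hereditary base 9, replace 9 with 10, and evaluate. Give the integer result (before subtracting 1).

i=0: 16 = 4^2 (b=4); 4→5: 5^2 = 25; 25−1 = 24
i=1: 24 = 4·5 + 4 (b=5); 5→6: 4·6 + 4 = 28; 28−1 = 27
i=2: 27 = 4·6 + 3 (b=6); 6→7: 4·7 + 3 = 31; 31−1 = 30
i=3: 30 = 4·7 + 2 (b=7); 7→8: 4·8 + 2 = 34; 34−1 = 33
i=4: 33 = 4·8 + 1 (b=8); 8→9: 4·9 + 1 = 37; 37−1 = 36

40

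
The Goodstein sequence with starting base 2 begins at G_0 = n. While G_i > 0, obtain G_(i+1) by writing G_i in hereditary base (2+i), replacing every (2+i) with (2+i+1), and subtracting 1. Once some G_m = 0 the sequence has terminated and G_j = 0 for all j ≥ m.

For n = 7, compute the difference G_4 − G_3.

G_0=7  [base 2] 2^2 + 2 + 1  →[2↦3]→  3^3 + 3 + 1 = 31  −1 ⇒ G_1=30
G_1=30  [base 3] 3^3 + 3  →[3↦4]→  4^4 + 4 = 260  −1 ⇒ G_2=259
G_2=259  [base 4] 4^4 + 3  →[4↦5]→  5^5 + 3 = 3128  −1 ⇒ G_3=3127
G_3=3127  [base 5] 5^5 + 2  →[5↦6]→  6^6 + 2 = 46658  −1 ⇒ G_4=46657

43530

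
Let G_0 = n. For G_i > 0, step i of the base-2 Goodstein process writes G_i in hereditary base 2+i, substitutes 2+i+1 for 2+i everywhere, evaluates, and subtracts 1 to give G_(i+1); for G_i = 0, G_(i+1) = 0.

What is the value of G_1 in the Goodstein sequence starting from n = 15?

G_0 = 15. HB_2(15) = 2^(2 + 1) + 2^2 + 2 + 1. Bump = 112. G_1 = 111.
G_1 = 111. HB_3(111) = 3^(3 + 1) + 3^3 + 3. Bump = 1284. G_2 = 1283.

111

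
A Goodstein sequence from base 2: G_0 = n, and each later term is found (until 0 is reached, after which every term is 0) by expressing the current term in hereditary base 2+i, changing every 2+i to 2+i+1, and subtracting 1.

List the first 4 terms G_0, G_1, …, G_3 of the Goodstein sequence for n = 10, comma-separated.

base 2: 10 = 2^(2 + 1) + 2; at 3: 3^(3 + 1) + 3 = 84; next = 83
base 3: 83 = 3^(3 + 1) + 2; at 4: 4^(4 + 1) + 2 = 1026; next = 1025
base 4: 1025 = 4^(4 + 1) + 1; at 5: 5^(5 + 1) + 1 = 15626; next = 15625

10, 83, 1025, 15625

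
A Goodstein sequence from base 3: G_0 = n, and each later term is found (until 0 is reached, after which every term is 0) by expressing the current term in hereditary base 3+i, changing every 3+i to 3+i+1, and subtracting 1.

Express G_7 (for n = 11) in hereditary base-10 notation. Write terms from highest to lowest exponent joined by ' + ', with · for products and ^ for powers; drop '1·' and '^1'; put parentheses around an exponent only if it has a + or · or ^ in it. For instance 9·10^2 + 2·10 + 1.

5·10 + 1

[0] 11 ≡ 3^2 + 2 (base 3). Lift 4: 18. −1: 17.
[1] 17 ≡ 4^2 + 1 (base 4). Lift 5: 26. −1: 25.
[2] 25 ≡ 5^2 (base 5). Lift 6: 36. −1: 35.
[3] 35 ≡ 5·6 + 5 (base 6). Lift 7: 40. −1: 39.
[4] 39 ≡ 5·7 + 4 (base 7). Lift 8: 44. −1: 43.
[5] 43 ≡ 5·8 + 3 (base 8). Lift 9: 48. −1: 47.
[6] 47 ≡ 5·9 + 2 (base 9). Lift 10: 52. −1: 51.
[7] 51 ≡ 5·10 + 1 (base 10). Lift 11: 56. −1: 55.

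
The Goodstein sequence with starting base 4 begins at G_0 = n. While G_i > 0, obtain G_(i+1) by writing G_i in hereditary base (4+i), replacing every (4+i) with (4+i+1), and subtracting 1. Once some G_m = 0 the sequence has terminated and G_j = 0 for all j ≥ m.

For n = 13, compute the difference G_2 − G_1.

2

(0) 13|_4 = 3·4 + 1 ↦ 3·5 + 1|_5 = 16 ⇒ 15
(1) 15|_5 = 3·5 ↦ 3·6|_6 = 18 ⇒ 17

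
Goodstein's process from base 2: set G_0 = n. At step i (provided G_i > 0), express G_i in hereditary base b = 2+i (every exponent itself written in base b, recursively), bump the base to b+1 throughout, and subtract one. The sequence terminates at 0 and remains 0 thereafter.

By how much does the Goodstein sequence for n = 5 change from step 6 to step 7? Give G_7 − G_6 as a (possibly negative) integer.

703

base 2: 5 = 2^2 + 1; at 3: 3^3 + 1 = 28; next = 27
base 3: 27 = 3^3; at 4: 4^4 = 256; next = 255
base 4: 255 = 3·4^3 + 3·4^2 + 3·4 + 3; at 5: 3·5^3 + 3·5^2 + 3·5 + 3 = 468; next = 467
base 5: 467 = 3·5^3 + 3·5^2 + 3·5 + 2; at 6: 3·6^3 + 3·6^2 + 3·6 + 2 = 776; next = 775
base 6: 775 = 3·6^3 + 3·6^2 + 3·6 + 1; at 7: 3·7^3 + 3·7^2 + 3·7 + 1 = 1198; next = 1197
base 7: 1197 = 3·7^3 + 3·7^2 + 3·7; at 8: 3·8^3 + 3·8^2 + 3·8 = 1752; next = 1751
base 8: 1751 = 3·8^3 + 3·8^2 + 2·8 + 7; at 9: 3·9^3 + 3·9^2 + 2·9 + 7 = 2455; next = 2454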